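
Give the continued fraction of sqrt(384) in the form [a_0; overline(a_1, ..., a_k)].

[19; overline(1, 1, 2, 9, 2, 1, 1, 38)]

Write x_i = (sqrt(384) + m_i)/d_i with (m_0, d_0) = (0, 1). a_0 = floor(sqrt(384)) = 19, since 19^2 = 361 <= 384 < 400 = 20^2.
Iterate m_{i+1} = d_i*a_i - m_i, d_{i+1} = (384 - m_{i+1}^2)/d_i, a_{i+1} = floor((a_0 + m_{i+1})/d_{i+1}):
  m_1 = 1*19 - 0 = 19, d_1 = (384 - 19^2)/1 = 23/1 = 23, a_1 = floor((19 + 19)/23) = 1.
  m_2 = 23*1 - 19 = 4, d_2 = (384 - 4^2)/23 = 368/23 = 16, a_2 = floor((19 + 4)/16) = 1.
  m_3 = 16*1 - 4 = 12, d_3 = (384 - 12^2)/16 = 240/16 = 15, a_3 = floor((19 + 12)/15) = 2.
  m_4 = 15*2 - 12 = 18, d_4 = (384 - 18^2)/15 = 60/15 = 4, a_4 = floor((19 + 18)/4) = 9.
  m_5 = 4*9 - 18 = 18, d_5 = (384 - 18^2)/4 = 60/4 = 15, a_5 = floor((19 + 18)/15) = 2.
  m_6 = 15*2 - 18 = 12, d_6 = (384 - 12^2)/15 = 240/15 = 16, a_6 = floor((19 + 12)/16) = 1.
  m_7 = 16*1 - 12 = 4, d_7 = (384 - 4^2)/16 = 368/16 = 23, a_7 = floor((19 + 4)/23) = 1.
  m_8 = 23*1 - 4 = 19, d_8 = (384 - 19^2)/23 = 23/23 = 1, a_8 = floor((19 + 19)/1) = 38.
  m_9 = 1*38 - 19 = 19, d_9 = (384 - 19^2)/1 = 23/1 = 23: (m_9, d_9) = (m_1, d_1) = (19, 23), so from here the quotients repeat a_1, ..., a_8; the period length is 8.
Hence the expansion of sqrt(384) is a_0 = 19 followed by the repeating block 1, 1, 2, 9, 2, 1, 1, 38 (period 8).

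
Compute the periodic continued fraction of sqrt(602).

Write x_i = (sqrt(602) + m_i)/d_i with (m_0, d_0) = (0, 1). a_0 = floor(sqrt(602)) = 24, since 24^2 = 576 <= 602 < 625 = 25^2.
Iterate m_{i+1} = d_i*a_i - m_i, d_{i+1} = (602 - m_{i+1}^2)/d_i, a_{i+1} = floor((a_0 + m_{i+1})/d_{i+1}):
  m_1 = 1*24 - 0 = 24, d_1 = (602 - 24^2)/1 = 26/1 = 26, a_1 = floor((24 + 24)/26) = 1.
  m_2 = 26*1 - 24 = 2, d_2 = (602 - 2^2)/26 = 598/26 = 23, a_2 = floor((24 + 2)/23) = 1.
  m_3 = 23*1 - 2 = 21, d_3 = (602 - 21^2)/23 = 161/23 = 7, a_3 = floor((24 + 21)/7) = 6.
  m_4 = 7*6 - 21 = 21, d_4 = (602 - 21^2)/7 = 161/7 = 23, a_4 = floor((24 + 21)/23) = 1.
  m_5 = 23*1 - 21 = 2, d_5 = (602 - 2^2)/23 = 598/23 = 26, a_5 = floor((24 + 2)/26) = 1.
  m_6 = 26*1 - 2 = 24, d_6 = (602 - 24^2)/26 = 26/26 = 1, a_6 = floor((24 + 24)/1) = 48.
  m_7 = 1*48 - 24 = 24, d_7 = (602 - 24^2)/1 = 26/1 = 26: (m_7, d_7) = (m_1, d_1) = (24, 26), so from here the quotients repeat a_1, ..., a_6; the period length is 6.
Hence the expansion of sqrt(602) is a_0 = 24 followed by the repeating block 1, 1, 6, 1, 1, 48 (period 6).

[24; (1, 1, 6, 1, 1, 48)]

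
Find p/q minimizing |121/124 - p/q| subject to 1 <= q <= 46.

Expand x = 121/124 as a continued fraction with the Euclidean algorithm:
  121 = 0*124 + 121, so a_0 = 0.
  124 = 1*121 + 3, so a_1 = 1.
  121 = 40*3 + 1, so a_2 = 40.
  3 = 3*1 + 0, so a_3 = 3.
so x = [0; 1, 40, 3].
Convergents (p_i = a_i*p_{i-1} + p_{i-2}, q_i = a_i*q_{i-1} + q_{i-2} with p_{-2}=0, p_{-1}=1, q_{-2}=1, q_{-1}=0), until the denominator exceeds 46:
  i=0: a_0=0, p_0 = 0*1 + 0 = 0, q_0 = 0*0 + 1 = 1.
  i=1: a_1=1, p_1 = 1*0 + 1 = 1, q_1 = 1*1 + 0 = 1.
  i=2: a_2=40, p_2 = 40*1 + 0 = 40, q_2 = 40*1 + 1 = 41.
  i=3: a_3=3, p_3 = 3*40 + 1 = 121, q_3 = 3*41 + 1 = 124.
q_3 = 124 > 46, so the last convergent with denominator <= 46 is p_2/q_2 = 40/41.
The closest fraction with denominator <= 46 is either p_2/q_2 or the intermediate fraction (k*p_2 + p_1)/(k*q_2 + q_1) with the largest k >= 1 whose denominator stays <= 46; these approach x as k grows, and every other convergent or intermediate fraction in range is farther away.
Largest k: floor((46 - q_1)/q_2) = floor((46 - 1)/41) = 1.
That gives (1*40 + 1)/(1*41 + 1) = 41/42.
Compare the errors: |x - 40/41| = |121*41 - 40*124|/(124*41) = 1/5084, and |x - 41/42| = |121*42 - 41*124|/(124*42) = 2/5208.
Cross-multiplying, 1*5208 = 5208 < 10168 = 2*5084, so 1/5084 is smaller: the convergent 40/41 is closer to x than 41/42.

40/41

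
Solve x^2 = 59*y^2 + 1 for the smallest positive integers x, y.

First expand sqrt(59) as a continued fraction. With x_i = (sqrt(59) + m_i)/d_i and (m_0, d_0) = (0, 1): a_0 = floor(sqrt(59)) = 7, since 7^2 = 49 <= 59 < 64 = 8^2.
Iterate m_{i+1} = d_i*a_i - m_i, d_{i+1} = (59 - m_{i+1}^2)/d_i, a_{i+1} = floor((a_0 + m_{i+1})/d_{i+1}):
  m_1 = 1*7 - 0 = 7, d_1 = (59 - 7^2)/1 = 10/1 = 10, a_1 = floor((7 + 7)/10) = 1.
  m_2 = 10*1 - 7 = 3, d_2 = (59 - 3^2)/10 = 50/10 = 5, a_2 = floor((7 + 3)/5) = 2.
  m_3 = 5*2 - 3 = 7, d_3 = (59 - 7^2)/5 = 10/5 = 2, a_3 = floor((7 + 7)/2) = 7.
  m_4 = 2*7 - 7 = 7, d_4 = (59 - 7^2)/2 = 10/2 = 5, a_4 = floor((7 + 7)/5) = 2.
  m_5 = 5*2 - 7 = 3, d_5 = (59 - 3^2)/5 = 50/5 = 10, a_5 = floor((7 + 3)/10) = 1.
  m_6 = 10*1 - 3 = 7, d_6 = (59 - 7^2)/10 = 10/10 = 1, a_6 = floor((7 + 7)/1) = 14.
  m_7 = 1*14 - 7 = 7, d_7 = (59 - 7^2)/1 = 10/1 = 10: (m_7, d_7) = (m_1, d_1) = (7, 10), so from here the quotients repeat a_1, ..., a_6; the period length is 6.
So sqrt(59) = [7; (1, 2, 7, 2, 1, 14)] with period length k = 6.
k is even, so the fundamental solution of x^2 - 59y^2 = 1 is (p_{k-1}, q_{k-1}) = (p_5, q_5); compute convergents through index 5.
Convergents (p_i = a_i*p_{i-1} + p_{i-2}, q_i = a_i*q_{i-1} + q_{i-2} with p_{-2}=0, p_{-1}=1, q_{-2}=1, q_{-1}=0):
  i=0: a_0=7, p_0 = 7*1 + 0 = 7, q_0 = 7*0 + 1 = 1.
  i=1: a_1=1, p_1 = 1*7 + 1 = 8, q_1 = 1*1 + 0 = 1.
  i=2: a_2=2, p_2 = 2*8 + 7 = 23, q_2 = 2*1 + 1 = 3.
  i=3: a_3=7, p_3 = 7*23 + 8 = 169, q_3 = 7*3 + 1 = 22.
  i=4: a_4=2, p_4 = 2*169 + 23 = 361, q_4 = 2*22 + 3 = 47.
  i=5: a_5=1, p_5 = 1*361 + 169 = 530, q_5 = 1*47 + 22 = 69.
Check: 530^2 - 59*69^2 = 280900 - 280899 = 1, so (x, y) = (530, 69) solves the equation, and by the theorem it is the least positive solution.

(x, y) = (530, 69)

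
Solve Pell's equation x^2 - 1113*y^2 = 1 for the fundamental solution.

(x, y) = (702463, 21056)

First expand sqrt(1113) as a continued fraction. With x_i = (sqrt(1113) + m_i)/d_i and (m_0, d_0) = (0, 1): a_0 = floor(sqrt(1113)) = 33, since 33^2 = 1089 <= 1113 < 1156 = 34^2.
Iterate m_{i+1} = d_i*a_i - m_i, d_{i+1} = (1113 - m_{i+1}^2)/d_i, a_{i+1} = floor((a_0 + m_{i+1})/d_{i+1}):
  m_1 = 1*33 - 0 = 33, d_1 = (1113 - 33^2)/1 = 24/1 = 24, a_1 = floor((33 + 33)/24) = 2.
  m_2 = 24*2 - 33 = 15, d_2 = (1113 - 15^2)/24 = 888/24 = 37, a_2 = floor((33 + 15)/37) = 1.
  m_3 = 37*1 - 15 = 22, d_3 = (1113 - 22^2)/37 = 629/37 = 17, a_3 = floor((33 + 22)/17) = 3.
  m_4 = 17*3 - 22 = 29, d_4 = (1113 - 29^2)/17 = 272/17 = 16, a_4 = floor((33 + 29)/16) = 3.
  m_5 = 16*3 - 29 = 19, d_5 = (1113 - 19^2)/16 = 752/16 = 47, a_5 = floor((33 + 19)/47) = 1.
  m_6 = 47*1 - 19 = 28, d_6 = (1113 - 28^2)/47 = 329/47 = 7, a_6 = floor((33 + 28)/7) = 8.
  m_7 = 7*8 - 28 = 28, d_7 = (1113 - 28^2)/7 = 329/7 = 47, a_7 = floor((33 + 28)/47) = 1.
  m_8 = 47*1 - 28 = 19, d_8 = (1113 - 19^2)/47 = 752/47 = 16, a_8 = floor((33 + 19)/16) = 3.
  m_9 = 16*3 - 19 = 29, d_9 = (1113 - 29^2)/16 = 272/16 = 17, a_9 = floor((33 + 29)/17) = 3.
  m_10 = 17*3 - 29 = 22, d_10 = (1113 - 22^2)/17 = 629/17 = 37, a_10 = floor((33 + 22)/37) = 1.
  m_11 = 37*1 - 22 = 15, d_11 = (1113 - 15^2)/37 = 888/37 = 24, a_11 = floor((33 + 15)/24) = 2.
  m_12 = 24*2 - 15 = 33, d_12 = (1113 - 33^2)/24 = 24/24 = 1, a_12 = floor((33 + 33)/1) = 66.
  m_13 = 1*66 - 33 = 33, d_13 = (1113 - 33^2)/1 = 24/1 = 24: (m_13, d_13) = (m_1, d_1) = (33, 24), so from here the quotients repeat a_1, ..., a_12; the period length is 12.
So sqrt(1113) = [33; (2, 1, 3, 3, 1, 8, 1, 3, 3, 1, 2, 66)] with period length k = 12.
k is even, so the fundamental solution of x^2 - 1113y^2 = 1 is (p_{k-1}, q_{k-1}) = (p_11, q_11); compute convergents through index 11.
Convergents (p_i = a_i*p_{i-1} + p_{i-2}, q_i = a_i*q_{i-1} + q_{i-2} with p_{-2}=0, p_{-1}=1, q_{-2}=1, q_{-1}=0):
  i=0: a_0=33, p_0 = 33*1 + 0 = 33, q_0 = 33*0 + 1 = 1.
  i=1: a_1=2, p_1 = 2*33 + 1 = 67, q_1 = 2*1 + 0 = 2.
  i=2: a_2=1, p_2 = 1*67 + 33 = 100, q_2 = 1*2 + 1 = 3.
  i=3: a_3=3, p_3 = 3*100 + 67 = 367, q_3 = 3*3 + 2 = 11.
  i=4: a_4=3, p_4 = 3*367 + 100 = 1201, q_4 = 3*11 + 3 = 36.
  i=5: a_5=1, p_5 = 1*1201 + 367 = 1568, q_5 = 1*36 + 11 = 47.
  i=6: a_6=8, p_6 = 8*1568 + 1201 = 13745, q_6 = 8*47 + 36 = 412.
  i=7: a_7=1, p_7 = 1*13745 + 1568 = 15313, q_7 = 1*412 + 47 = 459.
  i=8: a_8=3, p_8 = 3*15313 + 13745 = 59684, q_8 = 3*459 + 412 = 1789.
  i=9: a_9=3, p_9 = 3*59684 + 15313 = 194365, q_9 = 3*1789 + 459 = 5826.
  i=10: a_10=1, p_10 = 1*194365 + 59684 = 254049, q_10 = 1*5826 + 1789 = 7615.
  i=11: a_11=2, p_11 = 2*254049 + 194365 = 702463, q_11 = 2*7615 + 5826 = 21056.
Check: 702463^2 - 1113*21056^2 = 493454266369 - 493454266368 = 1, so (x, y) = (702463, 21056) solves the equation, and by the theorem it is the least positive solution.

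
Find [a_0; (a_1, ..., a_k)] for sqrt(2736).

[52; (3, 3, 1, 5, 1, 3, 3, 104)]

Write x_i = (sqrt(2736) + m_i)/d_i with (m_0, d_0) = (0, 1). a_0 = floor(sqrt(2736)) = 52, since 52^2 = 2704 <= 2736 < 2809 = 53^2.
Iterate m_{i+1} = d_i*a_i - m_i, d_{i+1} = (2736 - m_{i+1}^2)/d_i, a_{i+1} = floor((a_0 + m_{i+1})/d_{i+1}):
  m_1 = 1*52 - 0 = 52, d_1 = (2736 - 52^2)/1 = 32/1 = 32, a_1 = floor((52 + 52)/32) = 3.
  m_2 = 32*3 - 52 = 44, d_2 = (2736 - 44^2)/32 = 800/32 = 25, a_2 = floor((52 + 44)/25) = 3.
  m_3 = 25*3 - 44 = 31, d_3 = (2736 - 31^2)/25 = 1775/25 = 71, a_3 = floor((52 + 31)/71) = 1.
  m_4 = 71*1 - 31 = 40, d_4 = (2736 - 40^2)/71 = 1136/71 = 16, a_4 = floor((52 + 40)/16) = 5.
  m_5 = 16*5 - 40 = 40, d_5 = (2736 - 40^2)/16 = 1136/16 = 71, a_5 = floor((52 + 40)/71) = 1.
  m_6 = 71*1 - 40 = 31, d_6 = (2736 - 31^2)/71 = 1775/71 = 25, a_6 = floor((52 + 31)/25) = 3.
  m_7 = 25*3 - 31 = 44, d_7 = (2736 - 44^2)/25 = 800/25 = 32, a_7 = floor((52 + 44)/32) = 3.
  m_8 = 32*3 - 44 = 52, d_8 = (2736 - 52^2)/32 = 32/32 = 1, a_8 = floor((52 + 52)/1) = 104.
  m_9 = 1*104 - 52 = 52, d_9 = (2736 - 52^2)/1 = 32/1 = 32: (m_9, d_9) = (m_1, d_1) = (52, 32), so from here the quotients repeat a_1, ..., a_8; the period length is 8.
Hence the expansion of sqrt(2736) is a_0 = 52 followed by the repeating block 3, 3, 1, 5, 1, 3, 3, 104 (period 8).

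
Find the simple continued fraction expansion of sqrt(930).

[30; (2, 60)]

Write x_i = (sqrt(930) + m_i)/d_i with (m_0, d_0) = (0, 1). a_0 = floor(sqrt(930)) = 30, since 30^2 = 900 <= 930 < 961 = 31^2.
Iterate m_{i+1} = d_i*a_i - m_i, d_{i+1} = (930 - m_{i+1}^2)/d_i, a_{i+1} = floor((a_0 + m_{i+1})/d_{i+1}):
  m_1 = 1*30 - 0 = 30, d_1 = (930 - 30^2)/1 = 30/1 = 30, a_1 = floor((30 + 30)/30) = 2.
  m_2 = 30*2 - 30 = 30, d_2 = (930 - 30^2)/30 = 30/30 = 1, a_2 = floor((30 + 30)/1) = 60.
  m_3 = 1*60 - 30 = 30, d_3 = (930 - 30^2)/1 = 30/1 = 30: (m_3, d_3) = (m_1, d_1) = (30, 30), so from here the quotients repeat a_1, a_2; the period length is 2.
Hence the expansion of sqrt(930) is a_0 = 30 followed by the repeating block 2, 60 (period 2).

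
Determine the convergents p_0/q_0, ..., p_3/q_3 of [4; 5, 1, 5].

Using the convergent recurrence p_i = a_i*p_{i-1} + p_{i-2}, q_i = a_i*q_{i-1} + q_{i-2} with p_{-2}=0, p_{-1}=1, q_{-2}=1, q_{-1}=0:
  i=0: a_0=4, p_0 = 4*1 + 0 = 4, q_0 = 4*0 + 1 = 1.
  i=1: a_1=5, p_1 = 5*4 + 1 = 21, q_1 = 5*1 + 0 = 5.
  i=2: a_2=1, p_2 = 1*21 + 4 = 25, q_2 = 1*5 + 1 = 6.
  i=3: a_3=5, p_3 = 5*25 + 21 = 146, q_3 = 5*6 + 5 = 35.

4/1, 21/5, 25/6, 146/35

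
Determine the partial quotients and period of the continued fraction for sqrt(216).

[14; (1, 2, 3, 2, 1, 28)]

Write x_i = (sqrt(216) + m_i)/d_i with (m_0, d_0) = (0, 1). a_0 = floor(sqrt(216)) = 14, since 14^2 = 196 <= 216 < 225 = 15^2.
Iterate m_{i+1} = d_i*a_i - m_i, d_{i+1} = (216 - m_{i+1}^2)/d_i, a_{i+1} = floor((a_0 + m_{i+1})/d_{i+1}):
  m_1 = 1*14 - 0 = 14, d_1 = (216 - 14^2)/1 = 20/1 = 20, a_1 = floor((14 + 14)/20) = 1.
  m_2 = 20*1 - 14 = 6, d_2 = (216 - 6^2)/20 = 180/20 = 9, a_2 = floor((14 + 6)/9) = 2.
  m_3 = 9*2 - 6 = 12, d_3 = (216 - 12^2)/9 = 72/9 = 8, a_3 = floor((14 + 12)/8) = 3.
  m_4 = 8*3 - 12 = 12, d_4 = (216 - 12^2)/8 = 72/8 = 9, a_4 = floor((14 + 12)/9) = 2.
  m_5 = 9*2 - 12 = 6, d_5 = (216 - 6^2)/9 = 180/9 = 20, a_5 = floor((14 + 6)/20) = 1.
  m_6 = 20*1 - 6 = 14, d_6 = (216 - 14^2)/20 = 20/20 = 1, a_6 = floor((14 + 14)/1) = 28.
  m_7 = 1*28 - 14 = 14, d_7 = (216 - 14^2)/1 = 20/1 = 20: (m_7, d_7) = (m_1, d_1) = (14, 20), so from here the quotients repeat a_1, ..., a_6; the period length is 6.
Hence the expansion of sqrt(216) is a_0 = 14 followed by the repeating block 1, 2, 3, 2, 1, 28 (period 6).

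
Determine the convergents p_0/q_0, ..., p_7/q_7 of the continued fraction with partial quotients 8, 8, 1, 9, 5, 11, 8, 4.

8/1, 65/8, 73/9, 722/89, 3683/454, 41235/5083, 333563/41118, 1375487/169555

Using the convergent recurrence p_i = a_i*p_{i-1} + p_{i-2}, q_i = a_i*q_{i-1} + q_{i-2} with p_{-2}=0, p_{-1}=1, q_{-2}=1, q_{-1}=0:
  i=0: a_0=8, p_0 = 8*1 + 0 = 8, q_0 = 8*0 + 1 = 1.
  i=1: a_1=8, p_1 = 8*8 + 1 = 65, q_1 = 8*1 + 0 = 8.
  i=2: a_2=1, p_2 = 1*65 + 8 = 73, q_2 = 1*8 + 1 = 9.
  i=3: a_3=9, p_3 = 9*73 + 65 = 722, q_3 = 9*9 + 8 = 89.
  i=4: a_4=5, p_4 = 5*722 + 73 = 3683, q_4 = 5*89 + 9 = 454.
  i=5: a_5=11, p_5 = 11*3683 + 722 = 41235, q_5 = 11*454 + 89 = 5083.
  i=6: a_6=8, p_6 = 8*41235 + 3683 = 333563, q_6 = 8*5083 + 454 = 41118.
  i=7: a_7=4, p_7 = 4*333563 + 41235 = 1375487, q_7 = 4*41118 + 5083 = 169555.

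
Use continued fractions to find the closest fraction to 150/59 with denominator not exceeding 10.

Expand x = 150/59 as a continued fraction with the Euclidean algorithm:
  150 = 2*59 + 32, so a_0 = 2.
  59 = 1*32 + 27, so a_1 = 1.
  32 = 1*27 + 5, so a_2 = 1.
  27 = 5*5 + 2, so a_3 = 5.
  5 = 2*2 + 1, so a_4 = 2.
  2 = 2*1 + 0, so a_5 = 2.
so x = [2; 1, 1, 5, 2, 2].
Convergents (p_i = a_i*p_{i-1} + p_{i-2}, q_i = a_i*q_{i-1} + q_{i-2} with p_{-2}=0, p_{-1}=1, q_{-2}=1, q_{-1}=0), until the denominator exceeds 10:
  i=0: a_0=2, p_0 = 2*1 + 0 = 2, q_0 = 2*0 + 1 = 1.
  i=1: a_1=1, p_1 = 1*2 + 1 = 3, q_1 = 1*1 + 0 = 1.
  i=2: a_2=1, p_2 = 1*3 + 2 = 5, q_2 = 1*1 + 1 = 2.
  i=3: a_3=5, p_3 = 5*5 + 3 = 28, q_3 = 5*2 + 1 = 11.
q_3 = 11 > 10, so the last convergent with denominator <= 10 is p_2/q_2 = 5/2.
The closest fraction with denominator <= 10 is either p_2/q_2 or the intermediate fraction (k*p_2 + p_1)/(k*q_2 + q_1) with the largest k >= 1 whose denominator stays <= 10; these approach x as k grows, and every other convergent or intermediate fraction in range is farther away.
Largest k: floor((10 - q_1)/q_2) = floor((10 - 1)/2) = 4.
That gives (4*5 + 3)/(4*2 + 1) = 23/9.
Compare the errors: |x - 5/2| = |150*2 - 5*59|/(59*2) = 5/118, and |x - 23/9| = |150*9 - 23*59|/(59*9) = 7/531.
Cross-multiplying, 7*118 = 826 < 2655 = 5*531, so 7/531 is smaller: the intermediate fraction 23/9 is closer to x than 5/2.

23/9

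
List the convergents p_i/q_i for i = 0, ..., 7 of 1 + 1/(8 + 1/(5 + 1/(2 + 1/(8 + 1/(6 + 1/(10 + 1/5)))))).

1/1, 9/8, 46/41, 101/90, 854/761, 5225/4656, 53104/47321, 270745/241261

Using the convergent recurrence p_i = a_i*p_{i-1} + p_{i-2}, q_i = a_i*q_{i-1} + q_{i-2} with p_{-2}=0, p_{-1}=1, q_{-2}=1, q_{-1}=0:
  i=0: a_0=1, p_0 = 1*1 + 0 = 1, q_0 = 1*0 + 1 = 1.
  i=1: a_1=8, p_1 = 8*1 + 1 = 9, q_1 = 8*1 + 0 = 8.
  i=2: a_2=5, p_2 = 5*9 + 1 = 46, q_2 = 5*8 + 1 = 41.
  i=3: a_3=2, p_3 = 2*46 + 9 = 101, q_3 = 2*41 + 8 = 90.
  i=4: a_4=8, p_4 = 8*101 + 46 = 854, q_4 = 8*90 + 41 = 761.
  i=5: a_5=6, p_5 = 6*854 + 101 = 5225, q_5 = 6*761 + 90 = 4656.
  i=6: a_6=10, p_6 = 10*5225 + 854 = 53104, q_6 = 10*4656 + 761 = 47321.
  i=7: a_7=5, p_7 = 5*53104 + 5225 = 270745, q_7 = 5*47321 + 4656 = 241261.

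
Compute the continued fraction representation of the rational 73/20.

Run the Euclidean algorithm on 73 and 20; the successive quotients are the partial quotients a_0, a_1, ... (each step inverts the fractional part left over by the previous one):
  73 = 3*20 + 13, so a_0 = 3.
  20 = 1*13 + 7, so a_1 = 1.
  13 = 1*7 + 6, so a_2 = 1.
  7 = 1*6 + 1, so a_3 = 1.
  6 = 6*1 + 0, so a_4 = 6.
The remainder reaches 0 after 5 divisions, so the expansion has 5 partial quotients, read off in order.

[3; 1, 1, 1, 6]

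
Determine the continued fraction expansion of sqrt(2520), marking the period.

[50; (5, 100)]

Write x_i = (sqrt(2520) + m_i)/d_i with (m_0, d_0) = (0, 1). a_0 = floor(sqrt(2520)) = 50, since 50^2 = 2500 <= 2520 < 2601 = 51^2.
Iterate m_{i+1} = d_i*a_i - m_i, d_{i+1} = (2520 - m_{i+1}^2)/d_i, a_{i+1} = floor((a_0 + m_{i+1})/d_{i+1}):
  m_1 = 1*50 - 0 = 50, d_1 = (2520 - 50^2)/1 = 20/1 = 20, a_1 = floor((50 + 50)/20) = 5.
  m_2 = 20*5 - 50 = 50, d_2 = (2520 - 50^2)/20 = 20/20 = 1, a_2 = floor((50 + 50)/1) = 100.
  m_3 = 1*100 - 50 = 50, d_3 = (2520 - 50^2)/1 = 20/1 = 20: (m_3, d_3) = (m_1, d_1) = (50, 20), so from here the quotients repeat a_1, a_2; the period length is 2.
Hence the expansion of sqrt(2520) is a_0 = 50 followed by the repeating block 5, 100 (period 2).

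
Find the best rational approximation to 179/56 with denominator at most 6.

16/5

Expand x = 179/56 as a continued fraction with the Euclidean algorithm:
  179 = 3*56 + 11, so a_0 = 3.
  56 = 5*11 + 1, so a_1 = 5.
  11 = 11*1 + 0, so a_2 = 11.
so x = [3; 5, 11].
Convergents (p_i = a_i*p_{i-1} + p_{i-2}, q_i = a_i*q_{i-1} + q_{i-2} with p_{-2}=0, p_{-1}=1, q_{-2}=1, q_{-1}=0), until the denominator exceeds 6:
  i=0: a_0=3, p_0 = 3*1 + 0 = 3, q_0 = 3*0 + 1 = 1.
  i=1: a_1=5, p_1 = 5*3 + 1 = 16, q_1 = 5*1 + 0 = 5.
  i=2: a_2=11, p_2 = 11*16 + 3 = 179, q_2 = 11*5 + 1 = 56.
q_2 = 56 > 6, so the last convergent with denominator <= 6 is p_1/q_1 = 16/5.
The closest fraction with denominator <= 6 is either p_1/q_1 or the intermediate fraction (k*p_1 + p_0)/(k*q_1 + q_0) with the largest k >= 1 whose denominator stays <= 6; these approach x as k grows, and every other convergent or intermediate fraction in range is farther away.
Largest k: floor((6 - q_0)/q_1) = floor((6 - 1)/5) = 1.
That gives (1*16 + 3)/(1*5 + 1) = 19/6.
Compare the errors: |x - 16/5| = |179*5 - 16*56|/(56*5) = 1/280, and |x - 19/6| = |179*6 - 19*56|/(56*6) = 10/336.
Cross-multiplying, 1*336 = 336 < 2800 = 10*280, so 1/280 is smaller: the convergent 16/5 is closer to x than 19/6.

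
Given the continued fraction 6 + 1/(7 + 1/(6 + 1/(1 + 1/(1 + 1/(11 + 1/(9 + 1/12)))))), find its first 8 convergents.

Using the convergent recurrence p_i = a_i*p_{i-1} + p_{i-2}, q_i = a_i*q_{i-1} + q_{i-2} with p_{-2}=0, p_{-1}=1, q_{-2}=1, q_{-1}=0:
  i=0: a_0=6, p_0 = 6*1 + 0 = 6, q_0 = 6*0 + 1 = 1.
  i=1: a_1=7, p_1 = 7*6 + 1 = 43, q_1 = 7*1 + 0 = 7.
  i=2: a_2=6, p_2 = 6*43 + 6 = 264, q_2 = 6*7 + 1 = 43.
  i=3: a_3=1, p_3 = 1*264 + 43 = 307, q_3 = 1*43 + 7 = 50.
  i=4: a_4=1, p_4 = 1*307 + 264 = 571, q_4 = 1*50 + 43 = 93.
  i=5: a_5=11, p_5 = 11*571 + 307 = 6588, q_5 = 11*93 + 50 = 1073.
  i=6: a_6=9, p_6 = 9*6588 + 571 = 59863, q_6 = 9*1073 + 93 = 9750.
  i=7: a_7=12, p_7 = 12*59863 + 6588 = 724944, q_7 = 12*9750 + 1073 = 118073.

6/1, 43/7, 264/43, 307/50, 571/93, 6588/1073, 59863/9750, 724944/118073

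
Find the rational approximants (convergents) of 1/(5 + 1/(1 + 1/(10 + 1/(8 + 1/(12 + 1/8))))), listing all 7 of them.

Using the convergent recurrence p_i = a_i*p_{i-1} + p_{i-2}, q_i = a_i*q_{i-1} + q_{i-2} with p_{-2}=0, p_{-1}=1, q_{-2}=1, q_{-1}=0:
  i=0: a_0=0, p_0 = 0*1 + 0 = 0, q_0 = 0*0 + 1 = 1.
  i=1: a_1=5, p_1 = 5*0 + 1 = 1, q_1 = 5*1 + 0 = 5.
  i=2: a_2=1, p_2 = 1*1 + 0 = 1, q_2 = 1*5 + 1 = 6.
  i=3: a_3=10, p_3 = 10*1 + 1 = 11, q_3 = 10*6 + 5 = 65.
  i=4: a_4=8, p_4 = 8*11 + 1 = 89, q_4 = 8*65 + 6 = 526.
  i=5: a_5=12, p_5 = 12*89 + 11 = 1079, q_5 = 12*526 + 65 = 6377.
  i=6: a_6=8, p_6 = 8*1079 + 89 = 8721, q_6 = 8*6377 + 526 = 51542.

0/1, 1/5, 1/6, 11/65, 89/526, 1079/6377, 8721/51542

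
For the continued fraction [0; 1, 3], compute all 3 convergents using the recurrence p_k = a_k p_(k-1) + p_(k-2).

Using the convergent recurrence p_i = a_i*p_{i-1} + p_{i-2}, q_i = a_i*q_{i-1} + q_{i-2} with p_{-2}=0, p_{-1}=1, q_{-2}=1, q_{-1}=0:
  i=0: a_0=0, p_0 = 0*1 + 0 = 0, q_0 = 0*0 + 1 = 1.
  i=1: a_1=1, p_1 = 1*0 + 1 = 1, q_1 = 1*1 + 0 = 1.
  i=2: a_2=3, p_2 = 3*1 + 0 = 3, q_2 = 3*1 + 1 = 4.

0/1, 1/1, 3/4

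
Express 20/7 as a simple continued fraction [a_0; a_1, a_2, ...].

Run the Euclidean algorithm on 20 and 7; the successive quotients are the partial quotients a_0, a_1, ... (each step inverts the fractional part left over by the previous one):
  20 = 2*7 + 6, so a_0 = 2.
  7 = 1*6 + 1, so a_1 = 1.
  6 = 6*1 + 0, so a_2 = 6.
The remainder reaches 0 after 3 divisions, so the expansion has 3 partial quotients, read off in order.

[2; 1, 6]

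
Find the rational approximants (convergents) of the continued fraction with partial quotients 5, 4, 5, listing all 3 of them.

Using the convergent recurrence p_i = a_i*p_{i-1} + p_{i-2}, q_i = a_i*q_{i-1} + q_{i-2} with p_{-2}=0, p_{-1}=1, q_{-2}=1, q_{-1}=0:
  i=0: a_0=5, p_0 = 5*1 + 0 = 5, q_0 = 5*0 + 1 = 1.
  i=1: a_1=4, p_1 = 4*5 + 1 = 21, q_1 = 4*1 + 0 = 4.
  i=2: a_2=5, p_2 = 5*21 + 5 = 110, q_2 = 5*4 + 1 = 21.

5/1, 21/4, 110/21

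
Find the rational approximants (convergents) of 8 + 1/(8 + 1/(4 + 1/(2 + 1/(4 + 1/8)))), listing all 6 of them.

Using the convergent recurrence p_i = a_i*p_{i-1} + p_{i-2}, q_i = a_i*q_{i-1} + q_{i-2} with p_{-2}=0, p_{-1}=1, q_{-2}=1, q_{-1}=0:
  i=0: a_0=8, p_0 = 8*1 + 0 = 8, q_0 = 8*0 + 1 = 1.
  i=1: a_1=8, p_1 = 8*8 + 1 = 65, q_1 = 8*1 + 0 = 8.
  i=2: a_2=4, p_2 = 4*65 + 8 = 268, q_2 = 4*8 + 1 = 33.
  i=3: a_3=2, p_3 = 2*268 + 65 = 601, q_3 = 2*33 + 8 = 74.
  i=4: a_4=4, p_4 = 4*601 + 268 = 2672, q_4 = 4*74 + 33 = 329.
  i=5: a_5=8, p_5 = 8*2672 + 601 = 21977, q_5 = 8*329 + 74 = 2706.

8/1, 65/8, 268/33, 601/74, 2672/329, 21977/2706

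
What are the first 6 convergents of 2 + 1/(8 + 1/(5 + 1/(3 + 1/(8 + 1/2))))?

2/1, 17/8, 87/41, 278/131, 2311/1089, 4900/2309

Using the convergent recurrence p_i = a_i*p_{i-1} + p_{i-2}, q_i = a_i*q_{i-1} + q_{i-2} with p_{-2}=0, p_{-1}=1, q_{-2}=1, q_{-1}=0:
  i=0: a_0=2, p_0 = 2*1 + 0 = 2, q_0 = 2*0 + 1 = 1.
  i=1: a_1=8, p_1 = 8*2 + 1 = 17, q_1 = 8*1 + 0 = 8.
  i=2: a_2=5, p_2 = 5*17 + 2 = 87, q_2 = 5*8 + 1 = 41.
  i=3: a_3=3, p_3 = 3*87 + 17 = 278, q_3 = 3*41 + 8 = 131.
  i=4: a_4=8, p_4 = 8*278 + 87 = 2311, q_4 = 8*131 + 41 = 1089.
  i=5: a_5=2, p_5 = 2*2311 + 278 = 4900, q_5 = 2*1089 + 131 = 2309.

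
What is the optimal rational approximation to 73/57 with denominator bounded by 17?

9/7

Expand x = 73/57 as a continued fraction with the Euclidean algorithm:
  73 = 1*57 + 16, so a_0 = 1.
  57 = 3*16 + 9, so a_1 = 3.
  16 = 1*9 + 7, so a_2 = 1.
  9 = 1*7 + 2, so a_3 = 1.
  7 = 3*2 + 1, so a_4 = 3.
  2 = 2*1 + 0, so a_5 = 2.
so x = [1; 3, 1, 1, 3, 2].
Convergents (p_i = a_i*p_{i-1} + p_{i-2}, q_i = a_i*q_{i-1} + q_{i-2} with p_{-2}=0, p_{-1}=1, q_{-2}=1, q_{-1}=0), until the denominator exceeds 17:
  i=0: a_0=1, p_0 = 1*1 + 0 = 1, q_0 = 1*0 + 1 = 1.
  i=1: a_1=3, p_1 = 3*1 + 1 = 4, q_1 = 3*1 + 0 = 3.
  i=2: a_2=1, p_2 = 1*4 + 1 = 5, q_2 = 1*3 + 1 = 4.
  i=3: a_3=1, p_3 = 1*5 + 4 = 9, q_3 = 1*4 + 3 = 7.
  i=4: a_4=3, p_4 = 3*9 + 5 = 32, q_4 = 3*7 + 4 = 25.
q_4 = 25 > 17, so the last convergent with denominator <= 17 is p_3/q_3 = 9/7.
The closest fraction with denominator <= 17 is either p_3/q_3 or the intermediate fraction (k*p_3 + p_2)/(k*q_3 + q_2) with the largest k >= 1 whose denominator stays <= 17; these approach x as k grows, and every other convergent or intermediate fraction in range is farther away.
Largest k: floor((17 - q_2)/q_3) = floor((17 - 4)/7) = 1.
That gives (1*9 + 5)/(1*7 + 4) = 14/11.
Compare the errors: |x - 9/7| = |73*7 - 9*57|/(57*7) = 2/399, and |x - 14/11| = |73*11 - 14*57|/(57*11) = 5/627.
Cross-multiplying, 2*627 = 1254 < 1995 = 5*399, so 2/399 is smaller: the convergent 9/7 is closer to x than 14/11.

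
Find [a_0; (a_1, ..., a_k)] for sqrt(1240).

[35; (4, 1, 2, 7, 2, 7, 2, 1, 4, 70)]

Write x_i = (sqrt(1240) + m_i)/d_i with (m_0, d_0) = (0, 1). a_0 = floor(sqrt(1240)) = 35, since 35^2 = 1225 <= 1240 < 1296 = 36^2.
Iterate m_{i+1} = d_i*a_i - m_i, d_{i+1} = (1240 - m_{i+1}^2)/d_i, a_{i+1} = floor((a_0 + m_{i+1})/d_{i+1}):
  m_1 = 1*35 - 0 = 35, d_1 = (1240 - 35^2)/1 = 15/1 = 15, a_1 = floor((35 + 35)/15) = 4.
  m_2 = 15*4 - 35 = 25, d_2 = (1240 - 25^2)/15 = 615/15 = 41, a_2 = floor((35 + 25)/41) = 1.
  m_3 = 41*1 - 25 = 16, d_3 = (1240 - 16^2)/41 = 984/41 = 24, a_3 = floor((35 + 16)/24) = 2.
  m_4 = 24*2 - 16 = 32, d_4 = (1240 - 32^2)/24 = 216/24 = 9, a_4 = floor((35 + 32)/9) = 7.
  m_5 = 9*7 - 32 = 31, d_5 = (1240 - 31^2)/9 = 279/9 = 31, a_5 = floor((35 + 31)/31) = 2.
  m_6 = 31*2 - 31 = 31, d_6 = (1240 - 31^2)/31 = 279/31 = 9, a_6 = floor((35 + 31)/9) = 7.
  m_7 = 9*7 - 31 = 32, d_7 = (1240 - 32^2)/9 = 216/9 = 24, a_7 = floor((35 + 32)/24) = 2.
  m_8 = 24*2 - 32 = 16, d_8 = (1240 - 16^2)/24 = 984/24 = 41, a_8 = floor((35 + 16)/41) = 1.
  m_9 = 41*1 - 16 = 25, d_9 = (1240 - 25^2)/41 = 615/41 = 15, a_9 = floor((35 + 25)/15) = 4.
  m_10 = 15*4 - 25 = 35, d_10 = (1240 - 35^2)/15 = 15/15 = 1, a_10 = floor((35 + 35)/1) = 70.
  m_11 = 1*70 - 35 = 35, d_11 = (1240 - 35^2)/1 = 15/1 = 15: (m_11, d_11) = (m_1, d_1) = (35, 15), so from here the quotients repeat a_1, ..., a_10; the period length is 10.
Hence the expansion of sqrt(1240) is a_0 = 35 followed by the repeating block 4, 1, 2, 7, 2, 7, 2, 1, 4, 70 (period 10).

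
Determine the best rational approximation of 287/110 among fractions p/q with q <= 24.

Expand x = 287/110 as a continued fraction with the Euclidean algorithm:
  287 = 2*110 + 67, so a_0 = 2.
  110 = 1*67 + 43, so a_1 = 1.
  67 = 1*43 + 24, so a_2 = 1.
  43 = 1*24 + 19, so a_3 = 1.
  24 = 1*19 + 5, so a_4 = 1.
  19 = 3*5 + 4, so a_5 = 3.
  5 = 1*4 + 1, so a_6 = 1.
  4 = 4*1 + 0, so a_7 = 4.
so x = [2; 1, 1, 1, 1, 3, 1, 4].
Convergents (p_i = a_i*p_{i-1} + p_{i-2}, q_i = a_i*q_{i-1} + q_{i-2} with p_{-2}=0, p_{-1}=1, q_{-2}=1, q_{-1}=0), until the denominator exceeds 24:
  i=0: a_0=2, p_0 = 2*1 + 0 = 2, q_0 = 2*0 + 1 = 1.
  i=1: a_1=1, p_1 = 1*2 + 1 = 3, q_1 = 1*1 + 0 = 1.
  i=2: a_2=1, p_2 = 1*3 + 2 = 5, q_2 = 1*1 + 1 = 2.
  i=3: a_3=1, p_3 = 1*5 + 3 = 8, q_3 = 1*2 + 1 = 3.
  i=4: a_4=1, p_4 = 1*8 + 5 = 13, q_4 = 1*3 + 2 = 5.
  i=5: a_5=3, p_5 = 3*13 + 8 = 47, q_5 = 3*5 + 3 = 18.
  i=6: a_6=1, p_6 = 1*47 + 13 = 60, q_6 = 1*18 + 5 = 23.
  i=7: a_7=4, p_7 = 4*60 + 47 = 287, q_7 = 4*23 + 18 = 110.
q_7 = 110 > 24, so the last convergent with denominator <= 24 is p_6/q_6 = 60/23.
The closest fraction with denominator <= 24 is either p_6/q_6 or the intermediate fraction (k*p_6 + p_5)/(k*q_6 + q_5) with the largest k >= 1 whose denominator stays <= 24; these approach x as k grows, and every other convergent or intermediate fraction in range is farther away.
Largest k: floor((24 - q_5)/q_6) = floor((24 - 18)/23) = 0.
Since k = 0, no intermediate fraction beyond p_6/q_6 has denominator <= 24, so the convergent 60/23 is the closest (its error is |287*23 - 60*110|/(110*23) = 1/2530).

60/23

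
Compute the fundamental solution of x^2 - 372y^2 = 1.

(x, y) = (12151, 630)

First expand sqrt(372) as a continued fraction. With x_i = (sqrt(372) + m_i)/d_i and (m_0, d_0) = (0, 1): a_0 = floor(sqrt(372)) = 19, since 19^2 = 361 <= 372 < 400 = 20^2.
Iterate m_{i+1} = d_i*a_i - m_i, d_{i+1} = (372 - m_{i+1}^2)/d_i, a_{i+1} = floor((a_0 + m_{i+1})/d_{i+1}):
  m_1 = 1*19 - 0 = 19, d_1 = (372 - 19^2)/1 = 11/1 = 11, a_1 = floor((19 + 19)/11) = 3.
  m_2 = 11*3 - 19 = 14, d_2 = (372 - 14^2)/11 = 176/11 = 16, a_2 = floor((19 + 14)/16) = 2.
  m_3 = 16*2 - 14 = 18, d_3 = (372 - 18^2)/16 = 48/16 = 3, a_3 = floor((19 + 18)/3) = 12.
  m_4 = 3*12 - 18 = 18, d_4 = (372 - 18^2)/3 = 48/3 = 16, a_4 = floor((19 + 18)/16) = 2.
  m_5 = 16*2 - 18 = 14, d_5 = (372 - 14^2)/16 = 176/16 = 11, a_5 = floor((19 + 14)/11) = 3.
  m_6 = 11*3 - 14 = 19, d_6 = (372 - 19^2)/11 = 11/11 = 1, a_6 = floor((19 + 19)/1) = 38.
  m_7 = 1*38 - 19 = 19, d_7 = (372 - 19^2)/1 = 11/1 = 11: (m_7, d_7) = (m_1, d_1) = (19, 11), so from here the quotients repeat a_1, ..., a_6; the period length is 6.
So sqrt(372) = [19; (3, 2, 12, 2, 3, 38)] with period length k = 6.
k is even, so the fundamental solution of x^2 - 372y^2 = 1 is (p_{k-1}, q_{k-1}) = (p_5, q_5); compute convergents through index 5.
Convergents (p_i = a_i*p_{i-1} + p_{i-2}, q_i = a_i*q_{i-1} + q_{i-2} with p_{-2}=0, p_{-1}=1, q_{-2}=1, q_{-1}=0):
  i=0: a_0=19, p_0 = 19*1 + 0 = 19, q_0 = 19*0 + 1 = 1.
  i=1: a_1=3, p_1 = 3*19 + 1 = 58, q_1 = 3*1 + 0 = 3.
  i=2: a_2=2, p_2 = 2*58 + 19 = 135, q_2 = 2*3 + 1 = 7.
  i=3: a_3=12, p_3 = 12*135 + 58 = 1678, q_3 = 12*7 + 3 = 87.
  i=4: a_4=2, p_4 = 2*1678 + 135 = 3491, q_4 = 2*87 + 7 = 181.
  i=5: a_5=3, p_5 = 3*3491 + 1678 = 12151, q_5 = 3*181 + 87 = 630.
Check: 12151^2 - 372*630^2 = 147646801 - 147646800 = 1, so (x, y) = (12151, 630) solves the equation, and by the theorem it is the least positive solution.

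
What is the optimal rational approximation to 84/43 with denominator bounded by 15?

Expand x = 84/43 as a continued fraction with the Euclidean algorithm:
  84 = 1*43 + 41, so a_0 = 1.
  43 = 1*41 + 2, so a_1 = 1.
  41 = 20*2 + 1, so a_2 = 20.
  2 = 2*1 + 0, so a_3 = 2.
so x = [1; 1, 20, 2].
Convergents (p_i = a_i*p_{i-1} + p_{i-2}, q_i = a_i*q_{i-1} + q_{i-2} with p_{-2}=0, p_{-1}=1, q_{-2}=1, q_{-1}=0), until the denominator exceeds 15:
  i=0: a_0=1, p_0 = 1*1 + 0 = 1, q_0 = 1*0 + 1 = 1.
  i=1: a_1=1, p_1 = 1*1 + 1 = 2, q_1 = 1*1 + 0 = 1.
  i=2: a_2=20, p_2 = 20*2 + 1 = 41, q_2 = 20*1 + 1 = 21.
q_2 = 21 > 15, so the last convergent with denominator <= 15 is p_1/q_1 = 2/1.
The closest fraction with denominator <= 15 is either p_1/q_1 or the intermediate fraction (k*p_1 + p_0)/(k*q_1 + q_0) with the largest k >= 1 whose denominator stays <= 15; these approach x as k grows, and every other convergent or intermediate fraction in range is farther away.
Largest k: floor((15 - q_0)/q_1) = floor((15 - 1)/1) = 14.
That gives (14*2 + 1)/(14*1 + 1) = 29/15.
Compare the errors: |x - 2/1| = |84*1 - 2*43|/(43*1) = 2/43, and |x - 29/15| = |84*15 - 29*43|/(43*15) = 13/645.
Cross-multiplying, 13*43 = 559 < 1290 = 2*645, so 13/645 is smaller: the intermediate fraction 29/15 is closer to x than 2/1.

29/15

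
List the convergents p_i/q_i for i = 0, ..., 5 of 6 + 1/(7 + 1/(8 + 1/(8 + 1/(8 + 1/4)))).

6/1, 43/7, 350/57, 2843/463, 23094/3761, 95219/15507

Using the convergent recurrence p_i = a_i*p_{i-1} + p_{i-2}, q_i = a_i*q_{i-1} + q_{i-2} with p_{-2}=0, p_{-1}=1, q_{-2}=1, q_{-1}=0:
  i=0: a_0=6, p_0 = 6*1 + 0 = 6, q_0 = 6*0 + 1 = 1.
  i=1: a_1=7, p_1 = 7*6 + 1 = 43, q_1 = 7*1 + 0 = 7.
  i=2: a_2=8, p_2 = 8*43 + 6 = 350, q_2 = 8*7 + 1 = 57.
  i=3: a_3=8, p_3 = 8*350 + 43 = 2843, q_3 = 8*57 + 7 = 463.
  i=4: a_4=8, p_4 = 8*2843 + 350 = 23094, q_4 = 8*463 + 57 = 3761.
  i=5: a_5=4, p_5 = 4*23094 + 2843 = 95219, q_5 = 4*3761 + 463 = 15507.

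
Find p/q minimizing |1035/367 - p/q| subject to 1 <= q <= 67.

141/50

Expand x = 1035/367 as a continued fraction with the Euclidean algorithm:
  1035 = 2*367 + 301, so a_0 = 2.
  367 = 1*301 + 66, so a_1 = 1.
  301 = 4*66 + 37, so a_2 = 4.
  66 = 1*37 + 29, so a_3 = 1.
  37 = 1*29 + 8, so a_4 = 1.
  29 = 3*8 + 5, so a_5 = 3.
  8 = 1*5 + 3, so a_6 = 1.
  5 = 1*3 + 2, so a_7 = 1.
  3 = 1*2 + 1, so a_8 = 1.
  2 = 2*1 + 0, so a_9 = 2.
so x = [2; 1, 4, 1, 1, 3, 1, 1, 1, 2].
Convergents (p_i = a_i*p_{i-1} + p_{i-2}, q_i = a_i*q_{i-1} + q_{i-2} with p_{-2}=0, p_{-1}=1, q_{-2}=1, q_{-1}=0), until the denominator exceeds 67:
  i=0: a_0=2, p_0 = 2*1 + 0 = 2, q_0 = 2*0 + 1 = 1.
  i=1: a_1=1, p_1 = 1*2 + 1 = 3, q_1 = 1*1 + 0 = 1.
  i=2: a_2=4, p_2 = 4*3 + 2 = 14, q_2 = 4*1 + 1 = 5.
  i=3: a_3=1, p_3 = 1*14 + 3 = 17, q_3 = 1*5 + 1 = 6.
  i=4: a_4=1, p_4 = 1*17 + 14 = 31, q_4 = 1*6 + 5 = 11.
  i=5: a_5=3, p_5 = 3*31 + 17 = 110, q_5 = 3*11 + 6 = 39.
  i=6: a_6=1, p_6 = 1*110 + 31 = 141, q_6 = 1*39 + 11 = 50.
  i=7: a_7=1, p_7 = 1*141 + 110 = 251, q_7 = 1*50 + 39 = 89.
q_7 = 89 > 67, so the last convergent with denominator <= 67 is p_6/q_6 = 141/50.
The closest fraction with denominator <= 67 is either p_6/q_6 or the intermediate fraction (k*p_6 + p_5)/(k*q_6 + q_5) with the largest k >= 1 whose denominator stays <= 67; these approach x as k grows, and every other convergent or intermediate fraction in range is farther away.
Largest k: floor((67 - q_5)/q_6) = floor((67 - 39)/50) = 0.
Since k = 0, no intermediate fraction beyond p_6/q_6 has denominator <= 67, so the convergent 141/50 is the closest (its error is |1035*50 - 141*367|/(367*50) = 3/18350).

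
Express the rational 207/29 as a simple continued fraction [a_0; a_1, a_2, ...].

Run the Euclidean algorithm on 207 and 29; the successive quotients are the partial quotients a_0, a_1, ... (each step inverts the fractional part left over by the previous one):
  207 = 7*29 + 4, so a_0 = 7.
  29 = 7*4 + 1, so a_1 = 7.
  4 = 4*1 + 0, so a_2 = 4.
The remainder reaches 0 after 3 divisions, so the expansion has 3 partial quotients, read off in order.

[7; 7, 4]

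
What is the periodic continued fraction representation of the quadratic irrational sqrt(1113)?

Write x_i = (sqrt(1113) + m_i)/d_i with (m_0, d_0) = (0, 1). a_0 = floor(sqrt(1113)) = 33, since 33^2 = 1089 <= 1113 < 1156 = 34^2.
Iterate m_{i+1} = d_i*a_i - m_i, d_{i+1} = (1113 - m_{i+1}^2)/d_i, a_{i+1} = floor((a_0 + m_{i+1})/d_{i+1}):
  m_1 = 1*33 - 0 = 33, d_1 = (1113 - 33^2)/1 = 24/1 = 24, a_1 = floor((33 + 33)/24) = 2.
  m_2 = 24*2 - 33 = 15, d_2 = (1113 - 15^2)/24 = 888/24 = 37, a_2 = floor((33 + 15)/37) = 1.
  m_3 = 37*1 - 15 = 22, d_3 = (1113 - 22^2)/37 = 629/37 = 17, a_3 = floor((33 + 22)/17) = 3.
  m_4 = 17*3 - 22 = 29, d_4 = (1113 - 29^2)/17 = 272/17 = 16, a_4 = floor((33 + 29)/16) = 3.
  m_5 = 16*3 - 29 = 19, d_5 = (1113 - 19^2)/16 = 752/16 = 47, a_5 = floor((33 + 19)/47) = 1.
  m_6 = 47*1 - 19 = 28, d_6 = (1113 - 28^2)/47 = 329/47 = 7, a_6 = floor((33 + 28)/7) = 8.
  m_7 = 7*8 - 28 = 28, d_7 = (1113 - 28^2)/7 = 329/7 = 47, a_7 = floor((33 + 28)/47) = 1.
  m_8 = 47*1 - 28 = 19, d_8 = (1113 - 19^2)/47 = 752/47 = 16, a_8 = floor((33 + 19)/16) = 3.
  m_9 = 16*3 - 19 = 29, d_9 = (1113 - 29^2)/16 = 272/16 = 17, a_9 = floor((33 + 29)/17) = 3.
  m_10 = 17*3 - 29 = 22, d_10 = (1113 - 22^2)/17 = 629/17 = 37, a_10 = floor((33 + 22)/37) = 1.
  m_11 = 37*1 - 22 = 15, d_11 = (1113 - 15^2)/37 = 888/37 = 24, a_11 = floor((33 + 15)/24) = 2.
  m_12 = 24*2 - 15 = 33, d_12 = (1113 - 33^2)/24 = 24/24 = 1, a_12 = floor((33 + 33)/1) = 66.
  m_13 = 1*66 - 33 = 33, d_13 = (1113 - 33^2)/1 = 24/1 = 24: (m_13, d_13) = (m_1, d_1) = (33, 24), so from here the quotients repeat a_1, ..., a_12; the period length is 12.
Hence the expansion of sqrt(1113) is a_0 = 33 followed by the repeating block 2, 1, 3, 3, 1, 8, 1, 3, 3, 1, 2, 66 (period 12).

[33; (2, 1, 3, 3, 1, 8, 1, 3, 3, 1, 2, 66)]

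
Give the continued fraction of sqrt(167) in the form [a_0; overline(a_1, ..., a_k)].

Write x_i = (sqrt(167) + m_i)/d_i with (m_0, d_0) = (0, 1). a_0 = floor(sqrt(167)) = 12, since 12^2 = 144 <= 167 < 169 = 13^2.
Iterate m_{i+1} = d_i*a_i - m_i, d_{i+1} = (167 - m_{i+1}^2)/d_i, a_{i+1} = floor((a_0 + m_{i+1})/d_{i+1}):
  m_1 = 1*12 - 0 = 12, d_1 = (167 - 12^2)/1 = 23/1 = 23, a_1 = floor((12 + 12)/23) = 1.
  m_2 = 23*1 - 12 = 11, d_2 = (167 - 11^2)/23 = 46/23 = 2, a_2 = floor((12 + 11)/2) = 11.
  m_3 = 2*11 - 11 = 11, d_3 = (167 - 11^2)/2 = 46/2 = 23, a_3 = floor((12 + 11)/23) = 1.
  m_4 = 23*1 - 11 = 12, d_4 = (167 - 12^2)/23 = 23/23 = 1, a_4 = floor((12 + 12)/1) = 24.
  m_5 = 1*24 - 12 = 12, d_5 = (167 - 12^2)/1 = 23/1 = 23: (m_5, d_5) = (m_1, d_1) = (12, 23), so from here the quotients repeat a_1, ..., a_4; the period length is 4.
Hence the expansion of sqrt(167) is a_0 = 12 followed by the repeating block 1, 11, 1, 24 (period 4).

[12; overline(1, 11, 1, 24)]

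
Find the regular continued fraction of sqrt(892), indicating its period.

Write x_i = (sqrt(892) + m_i)/d_i with (m_0, d_0) = (0, 1). a_0 = floor(sqrt(892)) = 29, since 29^2 = 841 <= 892 < 900 = 30^2.
Iterate m_{i+1} = d_i*a_i - m_i, d_{i+1} = (892 - m_{i+1}^2)/d_i, a_{i+1} = floor((a_0 + m_{i+1})/d_{i+1}):
  m_1 = 1*29 - 0 = 29, d_1 = (892 - 29^2)/1 = 51/1 = 51, a_1 = floor((29 + 29)/51) = 1.
  m_2 = 51*1 - 29 = 22, d_2 = (892 - 22^2)/51 = 408/51 = 8, a_2 = floor((29 + 22)/8) = 6.
  m_3 = 8*6 - 22 = 26, d_3 = (892 - 26^2)/8 = 216/8 = 27, a_3 = floor((29 + 26)/27) = 2.
  m_4 = 27*2 - 26 = 28, d_4 = (892 - 28^2)/27 = 108/27 = 4, a_4 = floor((29 + 28)/4) = 14.
  m_5 = 4*14 - 28 = 28, d_5 = (892 - 28^2)/4 = 108/4 = 27, a_5 = floor((29 + 28)/27) = 2.
  m_6 = 27*2 - 28 = 26, d_6 = (892 - 26^2)/27 = 216/27 = 8, a_6 = floor((29 + 26)/8) = 6.
  m_7 = 8*6 - 26 = 22, d_7 = (892 - 22^2)/8 = 408/8 = 51, a_7 = floor((29 + 22)/51) = 1.
  m_8 = 51*1 - 22 = 29, d_8 = (892 - 29^2)/51 = 51/51 = 1, a_8 = floor((29 + 29)/1) = 58.
  m_9 = 1*58 - 29 = 29, d_9 = (892 - 29^2)/1 = 51/1 = 51: (m_9, d_9) = (m_1, d_1) = (29, 51), so from here the quotients repeat a_1, ..., a_8; the period length is 8.
Hence the expansion of sqrt(892) is a_0 = 29 followed by the repeating block 1, 6, 2, 14, 2, 6, 1, 58 (period 8).

[29; (1, 6, 2, 14, 2, 6, 1, 58)]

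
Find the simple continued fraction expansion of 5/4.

Run the Euclidean algorithm on 5 and 4; the successive quotients are the partial quotients a_0, a_1, ... (each step inverts the fractional part left over by the previous one):
  5 = 1*4 + 1, so a_0 = 1.
  4 = 4*1 + 0, so a_1 = 4.
The remainder reaches 0 after 2 divisions, so the expansion has 2 partial quotients, read off in order.

[1; 4]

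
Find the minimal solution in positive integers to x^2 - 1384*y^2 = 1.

First expand sqrt(1384) as a continued fraction. With x_i = (sqrt(1384) + m_i)/d_i and (m_0, d_0) = (0, 1): a_0 = floor(sqrt(1384)) = 37, since 37^2 = 1369 <= 1384 < 1444 = 38^2.
Iterate m_{i+1} = d_i*a_i - m_i, d_{i+1} = (1384 - m_{i+1}^2)/d_i, a_{i+1} = floor((a_0 + m_{i+1})/d_{i+1}):
  m_1 = 1*37 - 0 = 37, d_1 = (1384 - 37^2)/1 = 15/1 = 15, a_1 = floor((37 + 37)/15) = 4.
  m_2 = 15*4 - 37 = 23, d_2 = (1384 - 23^2)/15 = 855/15 = 57, a_2 = floor((37 + 23)/57) = 1.
  m_3 = 57*1 - 23 = 34, d_3 = (1384 - 34^2)/57 = 228/57 = 4, a_3 = floor((37 + 34)/4) = 17.
  m_4 = 4*17 - 34 = 34, d_4 = (1384 - 34^2)/4 = 228/4 = 57, a_4 = floor((37 + 34)/57) = 1.
  m_5 = 57*1 - 34 = 23, d_5 = (1384 - 23^2)/57 = 855/57 = 15, a_5 = floor((37 + 23)/15) = 4.
  m_6 = 15*4 - 23 = 37, d_6 = (1384 - 37^2)/15 = 15/15 = 1, a_6 = floor((37 + 37)/1) = 74.
  m_7 = 1*74 - 37 = 37, d_7 = (1384 - 37^2)/1 = 15/1 = 15: (m_7, d_7) = (m_1, d_1) = (37, 15), so from here the quotients repeat a_1, ..., a_6; the period length is 6.
So sqrt(1384) = [37; (4, 1, 17, 1, 4, 74)] with period length k = 6.
k is even, so the fundamental solution of x^2 - 1384y^2 = 1 is (p_{k-1}, q_{k-1}) = (p_5, q_5); compute convergents through index 5.
Convergents (p_i = a_i*p_{i-1} + p_{i-2}, q_i = a_i*q_{i-1} + q_{i-2} with p_{-2}=0, p_{-1}=1, q_{-2}=1, q_{-1}=0):
  i=0: a_0=37, p_0 = 37*1 + 0 = 37, q_0 = 37*0 + 1 = 1.
  i=1: a_1=4, p_1 = 4*37 + 1 = 149, q_1 = 4*1 + 0 = 4.
  i=2: a_2=1, p_2 = 1*149 + 37 = 186, q_2 = 1*4 + 1 = 5.
  i=3: a_3=17, p_3 = 17*186 + 149 = 3311, q_3 = 17*5 + 4 = 89.
  i=4: a_4=1, p_4 = 1*3311 + 186 = 3497, q_4 = 1*89 + 5 = 94.
  i=5: a_5=4, p_5 = 4*3497 + 3311 = 17299, q_5 = 4*94 + 89 = 465.
Check: 17299^2 - 1384*465^2 = 299255401 - 299255400 = 1, so (x, y) = (17299, 465) solves the equation, and by the theorem it is the least positive solution.

(x, y) = (17299, 465)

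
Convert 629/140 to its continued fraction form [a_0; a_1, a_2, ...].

[4; 2, 34, 2]

Run the Euclidean algorithm on 629 and 140; the successive quotients are the partial quotients a_0, a_1, ... (each step inverts the fractional part left over by the previous one):
  629 = 4*140 + 69, so a_0 = 4.
  140 = 2*69 + 2, so a_1 = 2.
  69 = 34*2 + 1, so a_2 = 34.
  2 = 2*1 + 0, so a_3 = 2.
The remainder reaches 0 after 4 divisions, so the expansion has 4 partial quotients, read off in order.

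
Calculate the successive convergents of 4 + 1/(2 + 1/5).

4/1, 9/2, 49/11

Using the convergent recurrence p_i = a_i*p_{i-1} + p_{i-2}, q_i = a_i*q_{i-1} + q_{i-2} with p_{-2}=0, p_{-1}=1, q_{-2}=1, q_{-1}=0:
  i=0: a_0=4, p_0 = 4*1 + 0 = 4, q_0 = 4*0 + 1 = 1.
  i=1: a_1=2, p_1 = 2*4 + 1 = 9, q_1 = 2*1 + 0 = 2.
  i=2: a_2=5, p_2 = 5*9 + 4 = 49, q_2 = 5*2 + 1 = 11.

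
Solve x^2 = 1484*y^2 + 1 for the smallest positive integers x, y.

(x, y) = (1695, 44)

First expand sqrt(1484) as a continued fraction. With x_i = (sqrt(1484) + m_i)/d_i and (m_0, d_0) = (0, 1): a_0 = floor(sqrt(1484)) = 38, since 38^2 = 1444 <= 1484 < 1521 = 39^2.
Iterate m_{i+1} = d_i*a_i - m_i, d_{i+1} = (1484 - m_{i+1}^2)/d_i, a_{i+1} = floor((a_0 + m_{i+1})/d_{i+1}):
  m_1 = 1*38 - 0 = 38, d_1 = (1484 - 38^2)/1 = 40/1 = 40, a_1 = floor((38 + 38)/40) = 1.
  m_2 = 40*1 - 38 = 2, d_2 = (1484 - 2^2)/40 = 1480/40 = 37, a_2 = floor((38 + 2)/37) = 1.
  m_3 = 37*1 - 2 = 35, d_3 = (1484 - 35^2)/37 = 259/37 = 7, a_3 = floor((38 + 35)/7) = 10.
  m_4 = 7*10 - 35 = 35, d_4 = (1484 - 35^2)/7 = 259/7 = 37, a_4 = floor((38 + 35)/37) = 1.
  m_5 = 37*1 - 35 = 2, d_5 = (1484 - 2^2)/37 = 1480/37 = 40, a_5 = floor((38 + 2)/40) = 1.
  m_6 = 40*1 - 2 = 38, d_6 = (1484 - 38^2)/40 = 40/40 = 1, a_6 = floor((38 + 38)/1) = 76.
  m_7 = 1*76 - 38 = 38, d_7 = (1484 - 38^2)/1 = 40/1 = 40: (m_7, d_7) = (m_1, d_1) = (38, 40), so from here the quotients repeat a_1, ..., a_6; the period length is 6.
So sqrt(1484) = [38; (1, 1, 10, 1, 1, 76)] with period length k = 6.
k is even, so the fundamental solution of x^2 - 1484y^2 = 1 is (p_{k-1}, q_{k-1}) = (p_5, q_5); compute convergents through index 5.
Convergents (p_i = a_i*p_{i-1} + p_{i-2}, q_i = a_i*q_{i-1} + q_{i-2} with p_{-2}=0, p_{-1}=1, q_{-2}=1, q_{-1}=0):
  i=0: a_0=38, p_0 = 38*1 + 0 = 38, q_0 = 38*0 + 1 = 1.
  i=1: a_1=1, p_1 = 1*38 + 1 = 39, q_1 = 1*1 + 0 = 1.
  i=2: a_2=1, p_2 = 1*39 + 38 = 77, q_2 = 1*1 + 1 = 2.
  i=3: a_3=10, p_3 = 10*77 + 39 = 809, q_3 = 10*2 + 1 = 21.
  i=4: a_4=1, p_4 = 1*809 + 77 = 886, q_4 = 1*21 + 2 = 23.
  i=5: a_5=1, p_5 = 1*886 + 809 = 1695, q_5 = 1*23 + 21 = 44.
Check: 1695^2 - 1484*44^2 = 2873025 - 2873024 = 1, so (x, y) = (1695, 44) solves the equation, and by the theorem it is the least positive solution.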